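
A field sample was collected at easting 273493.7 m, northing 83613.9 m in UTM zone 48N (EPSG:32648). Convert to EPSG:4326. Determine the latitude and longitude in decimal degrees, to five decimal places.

Zone 48N: λ₀ = 105°, k₀ = 0.9996, false easting 500000 m.
Meridian distance M = (N − FN)/k₀ = 83647.4 m.
Inverse transverse Mercator on WGS84 gives φ = 0.75600034°, λ = 102.96469996°.

lat 0.75600°, lon 102.96470°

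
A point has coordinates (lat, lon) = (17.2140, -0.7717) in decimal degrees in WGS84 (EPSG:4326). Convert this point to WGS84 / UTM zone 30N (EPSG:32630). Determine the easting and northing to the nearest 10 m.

Zone 30 central meridian λ₀ = 6×30 − 183 = -3°; Δλ = +2.2283°.
Transverse Mercator on WGS84 with k₀ = 0.9996 gives E = 736966.241 m, N = 1904593.208 m.

E 736970 m, N 1904590 m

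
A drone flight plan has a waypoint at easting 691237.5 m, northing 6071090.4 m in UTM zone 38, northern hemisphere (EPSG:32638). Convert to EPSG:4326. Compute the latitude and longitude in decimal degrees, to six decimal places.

lat 54.750600°, lon 47.971599°

Zone 38N: λ₀ = 45°, k₀ = 0.9996, false easting 500000 m.
Meridian distance M = (N − FN)/k₀ = 6073519.8 m.
Inverse transverse Mercator on WGS84 gives φ = 54.75059965°, λ = 47.97159928°.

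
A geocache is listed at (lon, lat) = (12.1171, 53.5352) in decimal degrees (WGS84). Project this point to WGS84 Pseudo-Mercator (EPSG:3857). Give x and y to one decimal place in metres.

x 1348869.4 m, y 7082615.6 m

Web Mercator is spherical with R = a = 6378137 m.
x = R·λ = 6378137 × 0.211483291 = 1348869.402 m.
y = R·ln tan(π/4 + φ/2) = 6378137 × 1.110452096 = 7082615.598 m.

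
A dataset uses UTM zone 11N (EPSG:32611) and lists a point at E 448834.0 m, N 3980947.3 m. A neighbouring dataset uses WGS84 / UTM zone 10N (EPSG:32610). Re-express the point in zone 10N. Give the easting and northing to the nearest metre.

E 990023 m, N 3994468 m

UTM 11N → geographic: φ = 35.97159975°, λ = -117.56749978°.
UTM 10N (λ₀ = -123°) forward: E = 990022.803 m, N = 3994467.706 m.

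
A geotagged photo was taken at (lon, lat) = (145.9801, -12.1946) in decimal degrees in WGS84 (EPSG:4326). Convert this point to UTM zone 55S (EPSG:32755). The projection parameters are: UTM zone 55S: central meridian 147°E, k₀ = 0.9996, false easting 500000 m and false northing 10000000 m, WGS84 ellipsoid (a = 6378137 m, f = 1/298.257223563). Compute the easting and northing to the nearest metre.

E 389050 m, N 8651719 m

Zone 55 central meridian λ₀ = 6×55 − 183 = 147°; Δλ = -1.0199°.
Transverse Mercator on WGS84 with k₀ = 0.9996 gives E = 389049.517 m, N = 8651719.120 m.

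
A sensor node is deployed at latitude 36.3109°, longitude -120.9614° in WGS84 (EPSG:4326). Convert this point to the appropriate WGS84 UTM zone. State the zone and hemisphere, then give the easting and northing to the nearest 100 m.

Longitude -120.9614° lies in the 6° band [-126°, -120°), giving zone 10; latitude is north of the equator, so 10N.
Zone 10 central meridian λ₀ = 6×10 − 183 = -123°; Δλ = +2.0386°.
Transverse Mercator on WGS84 with k₀ = 0.9996 gives E = 683021.931 m, N = 4020361.262 m.

Zone 10N: E 683000 m, N 4020400 m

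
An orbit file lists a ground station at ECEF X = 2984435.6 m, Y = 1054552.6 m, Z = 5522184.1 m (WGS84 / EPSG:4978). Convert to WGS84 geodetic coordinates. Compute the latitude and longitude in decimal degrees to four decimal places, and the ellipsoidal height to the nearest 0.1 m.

lat 60.3447°, lon 19.4609°, h 2997.3 m

λ = atan2(Y, X) = 19.46090030°; p = √(X²+Y²) = 3165270.5 m.
Bowring's method on WGS84 (a = 6378137 m, b = 6356752.314 m) gives φ = 60.34470026°, h = 2997.296 m.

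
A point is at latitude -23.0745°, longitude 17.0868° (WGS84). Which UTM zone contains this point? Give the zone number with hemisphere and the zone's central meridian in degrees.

Zone 33S, central meridian 15°

UTM zone = ⌊(λ + 180)/6⌋ + 1; 17.0868° ∈ [12°, 18°) → zone 33.
Hemisphere: S (φ < 0).
Central meridian λ₀ = 6×33 − 183 = 15°.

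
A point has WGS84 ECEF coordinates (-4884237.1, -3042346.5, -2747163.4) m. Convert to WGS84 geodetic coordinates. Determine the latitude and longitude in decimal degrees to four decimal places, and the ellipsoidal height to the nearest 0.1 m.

lat -25.6703°, lon -148.0816°, h 2254.5 m

λ = atan2(Y, X) = -148.08160007°; p = √(X²+Y²) = 5754271.8 m.
Bowring's method on WGS84 (a = 6378137 m, b = 6356752.314 m) gives φ = -25.67030049°, h = 2254.468 m.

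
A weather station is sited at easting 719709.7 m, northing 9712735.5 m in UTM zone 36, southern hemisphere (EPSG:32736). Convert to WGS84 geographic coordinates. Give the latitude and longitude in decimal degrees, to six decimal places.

Zone 36S: λ₀ = 33°, k₀ = 0.9996, false easting 500000 m, false northing 10000000 m.
Meridian distance M = (N − FN)/k₀ = -287379.5 m.
Inverse transverse Mercator on WGS84 gives φ = -2.59740028°, λ = 34.97609972°.

lat -2.597400°, lon 34.976100°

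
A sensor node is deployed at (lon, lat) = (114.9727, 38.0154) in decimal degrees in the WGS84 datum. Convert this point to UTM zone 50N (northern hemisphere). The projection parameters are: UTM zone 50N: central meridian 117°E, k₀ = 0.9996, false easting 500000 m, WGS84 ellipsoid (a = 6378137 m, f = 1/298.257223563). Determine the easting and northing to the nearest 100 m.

E 322000 m, N 4209500 m

Zone 50 central meridian λ₀ = 6×50 − 183 = 117°; Δλ = -2.0273°.
Transverse Mercator on WGS84 with k₀ = 0.9996 gives E = 322036.650 m, N = 4209463.184 m.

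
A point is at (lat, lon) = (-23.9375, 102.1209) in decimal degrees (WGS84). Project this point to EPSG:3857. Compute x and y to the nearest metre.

Web Mercator is spherical with R = a = 6378137 m.
x = R·λ = 6378137 × 1.782345940 = 11368046.587 m.
y = R·ln tan(π/4 + φ/2) = 6378137 × -0.430500953 = -2745794.060 m.

x 11368047 m, y -2745794 m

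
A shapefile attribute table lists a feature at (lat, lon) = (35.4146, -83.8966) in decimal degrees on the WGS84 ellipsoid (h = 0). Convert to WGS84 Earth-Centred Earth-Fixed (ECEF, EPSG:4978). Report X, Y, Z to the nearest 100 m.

WGS84: a = 6378137 m, e² = 0.006694380; N(φ) = a/√(1−e²sin²φ) = 6385318.206 m.
X = (N+h)·cosφ·cosλ = 553295.469 m; Y = (N+h)·cosφ·sinλ = -5174410.000 m; Z = (N(1−e²)+h)·sinφ = 3675450.102 m.

X 553300 m, Y -5174400 m, Z 3675500 m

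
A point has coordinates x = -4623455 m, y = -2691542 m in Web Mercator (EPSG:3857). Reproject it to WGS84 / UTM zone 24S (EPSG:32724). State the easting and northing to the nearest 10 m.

Web Mercator inverse (R = 6378137 m) → φ = -23.49129848°, λ = -41.53320292°.
UTM 24S forward: E = 241284.648 m, N = 7399811.180 m.

E 241280 m, N 7399810 m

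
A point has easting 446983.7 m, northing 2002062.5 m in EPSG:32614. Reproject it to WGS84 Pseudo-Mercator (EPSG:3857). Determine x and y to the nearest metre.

Unproject from UTM 14N (λ₀ = -99°) → φ = 18.10669969°, λ = -99.50109988°.
Web Mercator (R = 6378137 m): x = -11076411.772 m, y = 2050041.343 m.

x -11076412 m, y 2050041 m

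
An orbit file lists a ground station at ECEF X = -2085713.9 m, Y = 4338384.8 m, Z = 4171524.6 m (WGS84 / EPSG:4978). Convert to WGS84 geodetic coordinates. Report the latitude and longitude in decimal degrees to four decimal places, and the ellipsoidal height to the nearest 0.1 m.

lat 41.1025°, lon 115.6763°, h 786.6 m

λ = atan2(Y, X) = 115.67630053°; p = √(X²+Y²) = 4813708.0 m.
Bowring's method on WGS84 (a = 6378137 m, b = 6356752.314 m) gives φ = 41.10250018°, h = 786.595 m.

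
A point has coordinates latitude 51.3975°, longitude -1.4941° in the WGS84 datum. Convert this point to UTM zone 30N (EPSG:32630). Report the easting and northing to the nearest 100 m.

Zone 30 central meridian λ₀ = 6×30 − 183 = -3°; Δλ = +1.5059°.
Transverse Mercator on WGS84 with k₀ = 0.9996 gives E = 604760.293 m, N = 5695105.895 m.

E 604800 m, N 5695100 m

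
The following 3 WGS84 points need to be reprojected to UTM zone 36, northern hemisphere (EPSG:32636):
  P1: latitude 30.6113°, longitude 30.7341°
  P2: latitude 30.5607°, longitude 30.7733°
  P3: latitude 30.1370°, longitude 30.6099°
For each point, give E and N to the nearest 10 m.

P1: E 282780 m, N 3388710 m; P2: E 286430 m, N 3383030 m; P3: E 269760 m, N 3336380 m

UTM zone 36N: λ₀ = 33°, k₀ = 0.9996.
P1 (30.6113°, 30.7341°) → (282783.553, 3388713.372) m.
P2 (30.5607°, 30.7733°) → (286431.334, 3383028.844) m.
P3 (30.1370°, 30.6099°) → (269764.324, 3336378.117) m.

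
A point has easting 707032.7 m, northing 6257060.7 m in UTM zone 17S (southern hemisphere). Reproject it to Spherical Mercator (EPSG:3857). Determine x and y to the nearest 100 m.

x -8767900 m, y -4002800 m

Unproject from UTM 17S (λ₀ = -81°) → φ = -33.80639991°, λ = -78.76340044°.
Web Mercator (R = 6378137 m): x = -8767901.630 m, y = -4002835.794 m.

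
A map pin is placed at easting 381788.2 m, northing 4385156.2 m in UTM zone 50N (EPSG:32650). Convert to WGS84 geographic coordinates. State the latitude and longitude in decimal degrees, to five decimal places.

lat 39.60800°, lon 115.62300°

Zone 50N: λ₀ = 117°, k₀ = 0.9996, false easting 500000 m.
Meridian distance M = (N − FN)/k₀ = 4386911.0 m.
Inverse transverse Mercator on WGS84 gives φ = 39.60799965°, λ = 115.62300021°.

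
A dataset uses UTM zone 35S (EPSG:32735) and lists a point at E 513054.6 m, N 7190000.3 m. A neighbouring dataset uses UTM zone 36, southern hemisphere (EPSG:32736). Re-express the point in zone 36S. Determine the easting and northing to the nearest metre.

UTM 35S → geographic: φ = -25.40679988°, λ = 27.12979968°.
UTM 36S (λ₀ = 33°) forward: E = -91052.562 m, N = 7176985.771 m.

E -91053 m, N 7176986 m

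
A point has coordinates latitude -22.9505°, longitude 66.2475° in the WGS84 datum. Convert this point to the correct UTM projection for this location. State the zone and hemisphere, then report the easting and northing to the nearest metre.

Longitude 66.2475° lies in the 6° band [66°, 72°), giving zone 42; latitude is south of the equator, so 42S.
Zone 42 central meridian λ₀ = 6×42 − 183 = 69°; Δλ = -2.7525°.
Transverse Mercator on WGS84 with k₀ = 0.9996 gives E = 217740.770 m, N = 7459314.744 m.

Zone 42S: E 217741 m, N 7459315 m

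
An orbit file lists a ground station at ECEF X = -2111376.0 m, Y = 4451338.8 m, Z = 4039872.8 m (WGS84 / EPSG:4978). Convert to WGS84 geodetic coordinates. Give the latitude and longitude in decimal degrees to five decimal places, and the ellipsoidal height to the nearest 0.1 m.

λ = atan2(Y, X) = 115.37609937°; p = √(X²+Y²) = 4926695.2 m.
Bowring's method on WGS84 (a = 6378137 m, b = 6356752.314 m) gives φ = 39.54040022°, h = 1742.324 m.

lat 39.54040°, lon 115.37610°, h 1742.3 m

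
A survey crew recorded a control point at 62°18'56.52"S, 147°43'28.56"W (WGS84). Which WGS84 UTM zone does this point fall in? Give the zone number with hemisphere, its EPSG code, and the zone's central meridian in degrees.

UTM zone = ⌊(λ + 180)/6⌋ + 1; -147.7246° ∈ [-150°, -144°) → zone 6.
Hemisphere: S (φ < 0).
Central meridian λ₀ = 6×6 − 183 = -147°.
EPSG code: 32706.

Zone 6S (EPSG:32706), central meridian -147°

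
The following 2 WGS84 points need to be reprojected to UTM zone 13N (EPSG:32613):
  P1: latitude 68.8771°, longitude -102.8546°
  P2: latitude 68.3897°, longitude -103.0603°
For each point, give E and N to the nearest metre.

P1: E 586268 m, N 7642165 m; P2: E 579712 m, N 7587568 m

UTM zone 13N: λ₀ = -105°, k₀ = 0.9996.
P1 (68.8771°, -102.8546°) → (586267.539, 7642165.152) m.
P2 (68.3897°, -103.0603°) → (579711.987, 7587568.013) m.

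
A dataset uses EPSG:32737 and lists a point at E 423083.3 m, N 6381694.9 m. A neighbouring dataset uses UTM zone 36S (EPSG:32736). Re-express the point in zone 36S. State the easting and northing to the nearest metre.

UTM 37S → geographic: φ = -32.69979980°, λ = 38.17939980°.
UTM 36S (λ₀ = 33°) forward: E = 985746.978 m, N = 6370111.726 m.

E 985747 m, N 6370112 m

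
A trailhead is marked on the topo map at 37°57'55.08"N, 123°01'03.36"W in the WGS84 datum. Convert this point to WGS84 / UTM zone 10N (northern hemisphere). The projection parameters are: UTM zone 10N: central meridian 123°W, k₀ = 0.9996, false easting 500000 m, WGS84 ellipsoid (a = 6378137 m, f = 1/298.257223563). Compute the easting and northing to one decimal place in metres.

Zone 10 central meridian λ₀ = 6×10 − 183 = -123°; Δλ = -0.0176°.
Transverse Mercator on WGS84 with k₀ = 0.9996 gives E = 498454.039 m, N = 4201965.140 m.

E 498454.0 m, N 4201965.1 m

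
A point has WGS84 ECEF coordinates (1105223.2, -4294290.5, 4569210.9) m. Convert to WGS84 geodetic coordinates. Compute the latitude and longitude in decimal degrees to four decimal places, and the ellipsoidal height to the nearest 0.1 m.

lat 46.0512°, lon -75.5670°, h 16.5 m

λ = atan2(Y, X) = -75.56699968°; p = √(X²+Y²) = 4434236.0 m.
Bowring's method on WGS84 (a = 6378137 m, b = 6356752.314 m) gives φ = 46.05120025°, h = 16.511 m.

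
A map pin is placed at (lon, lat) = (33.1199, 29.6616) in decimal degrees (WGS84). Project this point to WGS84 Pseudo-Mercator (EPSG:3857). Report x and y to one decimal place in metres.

Web Mercator is spherical with R = a = 6378137 m.
x = R·λ = 6378137 × 0.578051303 = 3686890.403 m.
y = R·ln tan(π/4 + φ/2) = 6378137 × 0.542497821 = 3460125.422 m.

x 3686890.4 m, y 3460125.4 m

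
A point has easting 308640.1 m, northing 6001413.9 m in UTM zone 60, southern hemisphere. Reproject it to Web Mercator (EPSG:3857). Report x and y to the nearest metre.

Unproject from UTM 60S (λ₀ = 177°) → φ = -36.11309968°, λ = 174.87389978°.
Web Mercator (R = 6378137 m): x = 19466873.477 m, y = -4316194.894 m.

x 19466873 m, y -4316195 m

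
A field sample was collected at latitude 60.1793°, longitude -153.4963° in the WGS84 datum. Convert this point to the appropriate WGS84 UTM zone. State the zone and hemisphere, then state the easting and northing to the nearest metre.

Zone 5N: E 472468 m, N 6671483 m

Longitude -153.4963° lies in the 6° band [-156°, -150°), giving zone 5; latitude is north of the equator, so 5N.
Zone 5 central meridian λ₀ = 6×5 − 183 = -153°; Δλ = -0.4963°.
Transverse Mercator on WGS84 with k₀ = 0.9996 gives E = 472467.641 m, N = 6671483.151 m.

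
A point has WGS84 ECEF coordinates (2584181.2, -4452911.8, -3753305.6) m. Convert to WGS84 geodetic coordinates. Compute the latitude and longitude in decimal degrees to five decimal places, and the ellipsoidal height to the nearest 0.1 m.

lat -36.27610°, lon -59.87190°, h 628.6 m

λ = atan2(Y, X) = -59.87190034°; p = √(X²+Y²) = 5148438.2 m.
Bowring's method on WGS84 (a = 6378137 m, b = 6356752.314 m) gives φ = -36.27610034°, h = 628.619 m.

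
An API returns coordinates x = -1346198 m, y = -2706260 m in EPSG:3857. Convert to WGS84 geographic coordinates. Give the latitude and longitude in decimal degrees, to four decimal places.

lat -23.6125°, lon -12.0931°

R = 6378137 m. λ = x/R = -12.09310239°.
φ = 2·arctan(exp(y/R)) − 90° = 2·arctan(0.65423) − 90° = -23.61249887°.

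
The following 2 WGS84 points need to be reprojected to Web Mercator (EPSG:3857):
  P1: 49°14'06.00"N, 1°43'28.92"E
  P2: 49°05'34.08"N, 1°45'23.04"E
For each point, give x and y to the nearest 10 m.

Web Mercator: x = R·λ, y = R·ln tan(π/4+φ/2), R = 6378137 m.
P1 (49.2350°, 1.7247°) → (191992.726, 6314830.456) m.
P2 (49.0928°, 1.7564°) → (195521.554, 6290622.307) m.

P1: x 191990 m, y 6314830 m; P2: x 195520 m, y 6290620 m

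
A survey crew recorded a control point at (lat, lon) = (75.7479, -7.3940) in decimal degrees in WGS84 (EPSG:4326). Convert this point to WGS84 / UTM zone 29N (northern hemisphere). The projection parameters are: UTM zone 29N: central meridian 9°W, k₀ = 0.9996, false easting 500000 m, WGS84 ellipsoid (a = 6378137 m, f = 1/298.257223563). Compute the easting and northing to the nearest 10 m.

E 544130 m, N 8407660 m

Zone 29 central meridian λ₀ = 6×29 − 183 = -9°; Δλ = +1.6060°.
Transverse Mercator on WGS84 with k₀ = 0.9996 gives E = 544129.725 m, N = 8407655.006 m.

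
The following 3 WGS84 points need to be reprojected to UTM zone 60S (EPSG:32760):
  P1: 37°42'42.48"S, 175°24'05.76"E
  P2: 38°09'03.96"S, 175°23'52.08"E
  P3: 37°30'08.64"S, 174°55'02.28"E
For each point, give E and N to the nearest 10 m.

UTM zone 60S: λ₀ = 177°, k₀ = 0.9996.
P1 (-37.7118°, 175.4016°) → (359112.684, 5824958.319) m.
P2 (-38.1511°, 175.3978°) → (359615.860, 5776207.215) m.
P3 (-37.5024°, 174.9173°) → (315905.294, 5847354.907) m.

P1: E 359110 m, N 5824960 m; P2: E 359620 m, N 5776210 m; P3: E 315910 m, N 5847350 m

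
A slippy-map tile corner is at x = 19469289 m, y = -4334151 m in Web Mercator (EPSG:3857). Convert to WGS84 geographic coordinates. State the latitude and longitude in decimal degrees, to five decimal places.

lat -36.24330°, lon 174.89560°

R = 6378137 m. λ = x/R = 174.89559880°.
φ = 2·arctan(exp(y/R)) − 90° = 2·arctan(0.50685) − 90° = -36.24330053°.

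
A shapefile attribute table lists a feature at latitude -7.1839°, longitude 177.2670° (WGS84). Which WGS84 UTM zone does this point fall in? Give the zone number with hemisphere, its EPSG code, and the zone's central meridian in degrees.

UTM zone = ⌊(λ + 180)/6⌋ + 1; 177.2670° ∈ [174°, 180°) → zone 60.
Hemisphere: S (φ < 0).
Central meridian λ₀ = 6×60 − 183 = 177°.
EPSG code: 32760.

Zone 60S (EPSG:32760), central meridian 177°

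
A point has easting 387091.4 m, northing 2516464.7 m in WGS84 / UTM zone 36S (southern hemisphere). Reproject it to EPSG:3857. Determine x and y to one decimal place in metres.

Unproject from UTM 36S (λ₀ = 33°) → φ = -67.44629961°, λ = 30.36140032°.
Web Mercator (R = 6378137 m): x = 3379815.623 m, y = -10284392.140 m.

x 3379815.6 m, y -10284392.1 m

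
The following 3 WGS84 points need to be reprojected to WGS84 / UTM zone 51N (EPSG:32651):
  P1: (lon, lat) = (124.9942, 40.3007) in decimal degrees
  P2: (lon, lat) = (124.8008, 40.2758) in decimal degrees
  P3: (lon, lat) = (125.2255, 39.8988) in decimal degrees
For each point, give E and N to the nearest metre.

P1: E 669481 m, N 4463041 m; P2: E 653100 m, N 4459925 m; P3: E 690257 m, N 4418896 m

UTM zone 51N: λ₀ = 123°, k₀ = 0.9996.
P1 (40.3007°, 124.9942°) → (669480.947, 4463040.950) m.
P2 (40.2758°, 124.8008°) → (653099.724, 4459924.702) m.
P3 (39.8988°, 125.2255°) → (690256.728, 4418895.861) m.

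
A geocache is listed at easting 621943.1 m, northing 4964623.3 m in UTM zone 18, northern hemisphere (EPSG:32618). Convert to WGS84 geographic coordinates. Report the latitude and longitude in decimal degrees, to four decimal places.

lat 44.8246°, lon -73.4575°

Zone 18N: λ₀ = -75°, k₀ = 0.9996, false easting 500000 m.
Meridian distance M = (N − FN)/k₀ = 4966609.9 m.
Inverse transverse Mercator on WGS84 gives φ = 44.82460042°, λ = -73.45749943°.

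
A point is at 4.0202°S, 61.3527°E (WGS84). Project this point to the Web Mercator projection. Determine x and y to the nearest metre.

x 6829751 m, y -447894 m

Web Mercator is spherical with R = a = 6378137 m.
x = R·λ = 6378137 × 1.070806620 = 6829751.323 m.
y = R·ln tan(π/4 + φ/2) = 6378137 × -0.070223371 = -447894.282 m.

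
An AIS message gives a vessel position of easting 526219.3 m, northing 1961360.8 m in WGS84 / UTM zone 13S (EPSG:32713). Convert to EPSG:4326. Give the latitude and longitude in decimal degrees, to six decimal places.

Zone 13S: λ₀ = -105°, k₀ = 0.9996, false easting 500000 m, false northing 10000000 m.
Meridian distance M = (N − FN)/k₀ = -8041855.9 m.
Inverse transverse Mercator on WGS84 gives φ = -72.44410035°, λ = -104.22120032°.

lat -72.444100°, lon -104.221200°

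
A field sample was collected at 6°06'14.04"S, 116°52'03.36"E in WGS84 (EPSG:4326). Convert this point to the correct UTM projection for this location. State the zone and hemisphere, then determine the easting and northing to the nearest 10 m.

Zone 50S: E 485350 m, N 9325310 m

Longitude 116.8676° lies in the 6° band [114°, 120°), giving zone 50; latitude is south of the equator, so 50S.
Zone 50 central meridian λ₀ = 6×50 − 183 = 117°; Δλ = -0.1324°.
Transverse Mercator on WGS84 with k₀ = 0.9996 gives E = 485350.152 m, N = 9325308.279 m.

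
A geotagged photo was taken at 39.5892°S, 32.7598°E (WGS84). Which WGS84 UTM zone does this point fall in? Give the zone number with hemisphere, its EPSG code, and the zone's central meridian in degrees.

UTM zone = ⌊(λ + 180)/6⌋ + 1; 32.7598° ∈ [30°, 36°) → zone 36.
Hemisphere: S (φ < 0).
Central meridian λ₀ = 6×36 − 183 = 33°.
EPSG code: 32736.

Zone 36S (EPSG:32736), central meridian 33°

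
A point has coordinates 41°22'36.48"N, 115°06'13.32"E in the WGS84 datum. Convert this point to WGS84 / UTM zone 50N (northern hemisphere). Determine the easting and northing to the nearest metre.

E 341426 m, N 4582322 m

Zone 50 central meridian λ₀ = 6×50 − 183 = 117°; Δλ = -1.8963°.
Transverse Mercator on WGS84 with k₀ = 0.9996 gives E = 341426.252 m, N = 4582321.721 m.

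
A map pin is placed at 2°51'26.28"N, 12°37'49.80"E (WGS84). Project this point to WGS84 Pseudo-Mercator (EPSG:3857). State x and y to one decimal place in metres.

x 1406020.8 m, y 318205.1 m

Web Mercator is spherical with R = a = 6378137 m.
x = R·λ = 6378137 × 0.220443811 = 1406020.828 m.
y = R·ln tan(π/4 + φ/2) = 6378137 × 0.049889976 = 318205.102 m.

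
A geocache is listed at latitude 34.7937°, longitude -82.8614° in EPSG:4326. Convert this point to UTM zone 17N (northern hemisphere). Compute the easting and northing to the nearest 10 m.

Zone 17 central meridian λ₀ = 6×17 − 183 = -81°; Δλ = -1.8614°.
Transverse Mercator on WGS84 with k₀ = 0.9996 gives E = 329708.430 m, N = 3851744.343 m.

E 329710 m, N 3851740 m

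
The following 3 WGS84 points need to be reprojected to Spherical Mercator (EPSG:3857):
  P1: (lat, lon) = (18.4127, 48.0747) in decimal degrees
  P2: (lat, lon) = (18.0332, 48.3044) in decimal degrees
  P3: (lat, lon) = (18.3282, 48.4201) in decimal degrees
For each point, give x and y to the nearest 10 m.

P1: x 5351650 m, y 2085910 m; P2: x 5377220 m, y 2041430 m; P3: x 5390100 m, y 2076000 m

Web Mercator: x = R·λ, y = R·ln tan(π/4+φ/2), R = 6378137 m.
P1 (18.4127°, 48.0747°) → (5351651.124, 2085911.388) m.
P2 (18.0332°, 48.3044°) → (5377221.211, 2041434.912) m.
P3 (18.3282°, 48.4201°) → (5390100.876, 2075999.781) m.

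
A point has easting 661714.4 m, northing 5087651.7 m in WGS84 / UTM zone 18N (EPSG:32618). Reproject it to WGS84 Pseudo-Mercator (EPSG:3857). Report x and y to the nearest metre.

Unproject from UTM 18N (λ₀ = -75°) → φ = 45.92340012°, λ = -72.91440046°.
Web Mercator (R = 6378137 m): x = -8116793.931 m, y = 5768082.521 m.

x -8116794 m, y 5768083 m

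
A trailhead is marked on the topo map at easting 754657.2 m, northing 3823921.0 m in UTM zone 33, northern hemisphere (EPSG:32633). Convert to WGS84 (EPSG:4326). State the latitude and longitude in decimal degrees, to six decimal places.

Zone 33N: λ₀ = 15°, k₀ = 0.9996, false easting 500000 m.
Meridian distance M = (N − FN)/k₀ = 3825451.2 m.
Inverse transverse Mercator on WGS84 gives φ = 34.52550025°, λ = 17.77439986°.

lat 34.525500°, lon 17.774400°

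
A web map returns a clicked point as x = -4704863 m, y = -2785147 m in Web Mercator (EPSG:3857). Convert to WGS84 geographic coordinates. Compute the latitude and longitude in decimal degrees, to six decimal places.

lat -24.260201°, lon -42.264503°

R = 6378137 m. λ = x/R = -42.26450343°.
φ = 2·arctan(exp(y/R)) − 90° = 2·arctan(0.64618) − 90° = -24.26020148°.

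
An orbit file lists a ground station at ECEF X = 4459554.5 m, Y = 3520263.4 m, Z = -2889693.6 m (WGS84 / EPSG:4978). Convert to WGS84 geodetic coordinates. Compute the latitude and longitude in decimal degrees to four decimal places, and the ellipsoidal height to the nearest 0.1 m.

lat -27.1142°, lon 38.2867°, h 458.7 m

λ = atan2(Y, X) = 38.28670013°; p = √(X²+Y²) = 5681538.6 m.
Bowring's method on WGS84 (a = 6378137 m, b = 6356752.314 m) gives φ = -27.11420032°, h = 458.675 m.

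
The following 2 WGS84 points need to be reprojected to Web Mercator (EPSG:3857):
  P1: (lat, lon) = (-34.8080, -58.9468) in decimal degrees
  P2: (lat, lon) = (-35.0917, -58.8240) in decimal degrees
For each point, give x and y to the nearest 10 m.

P1: x -6561930 m, y -4137820 m; P2: x -6548260 m, y -4176350 m

Web Mercator: x = R·λ, y = R·ln tan(π/4+φ/2), R = 6378137 m.
P1 (-34.8080°, -58.9468°) → (-6561927.760, -4137819.626) m.
P2 (-35.0917°, -58.8240°) → (-6548257.726, -4176349.801) m.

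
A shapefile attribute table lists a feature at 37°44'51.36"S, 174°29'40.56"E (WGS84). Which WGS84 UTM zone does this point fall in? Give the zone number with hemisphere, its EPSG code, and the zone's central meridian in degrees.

Zone 60S (EPSG:32760), central meridian 177°

UTM zone = ⌊(λ + 180)/6⌋ + 1; 174.4946° ∈ [174°, 180°) → zone 60.
Hemisphere: S (φ < 0).
Central meridian λ₀ = 6×60 − 183 = 177°.
EPSG code: 32760.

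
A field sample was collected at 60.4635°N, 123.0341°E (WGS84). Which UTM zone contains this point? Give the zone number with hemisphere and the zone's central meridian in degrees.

UTM zone = ⌊(λ + 180)/6⌋ + 1; 123.0341° ∈ [120°, 126°) → zone 51.
Hemisphere: N (φ ≥ 0).
Central meridian λ₀ = 6×51 − 183 = 123°.

Zone 51N, central meridian 123°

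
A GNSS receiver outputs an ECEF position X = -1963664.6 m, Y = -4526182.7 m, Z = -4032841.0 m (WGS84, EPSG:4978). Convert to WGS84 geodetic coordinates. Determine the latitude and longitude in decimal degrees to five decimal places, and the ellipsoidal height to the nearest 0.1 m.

lat -39.45090°, lon -113.45340°, h 2746.7 m

λ = atan2(Y, X) = -113.45340041°; p = √(X²+Y²) = 4933792.5 m.
Bowring's method on WGS84 (a = 6378137 m, b = 6356752.314 m) gives φ = -39.45089996°, h = 2746.7498 m.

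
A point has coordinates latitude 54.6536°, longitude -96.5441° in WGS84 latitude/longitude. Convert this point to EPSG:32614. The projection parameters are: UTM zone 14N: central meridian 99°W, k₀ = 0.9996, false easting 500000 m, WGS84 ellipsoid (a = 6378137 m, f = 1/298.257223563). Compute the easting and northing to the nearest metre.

E 658435 m, N 6059016 m

Zone 14 central meridian λ₀ = 6×14 − 183 = -99°; Δλ = +2.4559°.
Transverse Mercator on WGS84 with k₀ = 0.9996 gives E = 658434.840 m, N = 6059015.829 m.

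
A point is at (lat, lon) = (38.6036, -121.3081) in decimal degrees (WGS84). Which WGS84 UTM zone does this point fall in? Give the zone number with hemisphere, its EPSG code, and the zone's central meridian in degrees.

UTM zone = ⌊(λ + 180)/6⌋ + 1; -121.3081° ∈ [-126°, -120°) → zone 10.
Hemisphere: N (φ ≥ 0).
Central meridian λ₀ = 6×10 − 183 = -123°.
EPSG code: 32610.

Zone 10N (EPSG:32610), central meridian -123°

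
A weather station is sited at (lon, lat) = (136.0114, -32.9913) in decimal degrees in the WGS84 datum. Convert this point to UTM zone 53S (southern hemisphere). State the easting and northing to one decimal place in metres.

Zone 53 central meridian λ₀ = 6×53 − 183 = 135°; Δλ = +1.0114°.
Transverse Mercator on WGS84 with k₀ = 0.9996 gives E = 594492.059 m, N = 6349223.387 m.

E 594492.1 m, N 6349223.4 m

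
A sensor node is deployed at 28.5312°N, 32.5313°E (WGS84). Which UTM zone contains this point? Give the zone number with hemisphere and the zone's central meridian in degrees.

UTM zone = ⌊(λ + 180)/6⌋ + 1; 32.5313° ∈ [30°, 36°) → zone 36.
Hemisphere: N (φ ≥ 0).
Central meridian λ₀ = 6×36 − 183 = 33°.

Zone 36N, central meridian 33°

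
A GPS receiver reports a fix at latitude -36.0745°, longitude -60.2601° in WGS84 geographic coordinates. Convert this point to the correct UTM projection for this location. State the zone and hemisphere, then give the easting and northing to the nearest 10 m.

Longitude -60.2601° lies in the 6° band [-66°, -60°), giving zone 20; latitude is south of the equator, so 20S.
Zone 20 central meridian λ₀ = 6×20 − 183 = -63°; Δλ = +2.7399°.
Transverse Mercator on WGS84 with k₀ = 0.9996 gives E = 746737.277 m, N = 6004312.960 m.

Zone 20S: E 746740 m, N 6004310 m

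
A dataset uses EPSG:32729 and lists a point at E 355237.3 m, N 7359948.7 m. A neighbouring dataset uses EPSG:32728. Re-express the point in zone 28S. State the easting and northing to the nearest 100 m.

UTM 29S → geographic: φ = -23.86539974°, λ = -10.42170003°.
UTM 28S (λ₀ = -15°) forward: E = 966483.023 m, N = 7353124.046 m.

E 966500 m, N 7353100 m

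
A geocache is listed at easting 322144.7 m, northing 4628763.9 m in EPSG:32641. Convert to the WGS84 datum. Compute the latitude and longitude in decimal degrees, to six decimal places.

Zone 41N: λ₀ = 63°, k₀ = 0.9996, false easting 500000 m.
Meridian distance M = (N − FN)/k₀ = 4630616.1 m.
Inverse transverse Mercator on WGS84 gives φ = 41.79079967°, λ = 60.85949958°.

lat 41.790800°, lon 60.859500°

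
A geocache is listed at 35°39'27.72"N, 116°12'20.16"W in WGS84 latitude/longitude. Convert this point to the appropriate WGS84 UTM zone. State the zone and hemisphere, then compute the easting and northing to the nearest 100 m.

Longitude -116.2056° lies in the 6° band [-120°, -114°), giving zone 11; latitude is north of the equator, so 11N.
Zone 11 central meridian λ₀ = 6×11 − 183 = -117°; Δλ = +0.7944°.
Transverse Mercator on WGS84 with k₀ = 0.9996 gives E = 571906.253 m, N = 3946274.063 m.

Zone 11N: E 571900 m, N 3946300 m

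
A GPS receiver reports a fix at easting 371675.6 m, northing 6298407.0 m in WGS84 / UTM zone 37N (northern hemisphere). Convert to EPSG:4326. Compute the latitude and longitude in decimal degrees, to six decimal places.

lat 56.811800°, lon 36.898000°

Zone 37N: λ₀ = 39°, k₀ = 0.9996, false easting 500000 m.
Meridian distance M = (N − FN)/k₀ = 6300927.4 m.
Inverse transverse Mercator on WGS84 gives φ = 56.81180020°, λ = 36.89799986°.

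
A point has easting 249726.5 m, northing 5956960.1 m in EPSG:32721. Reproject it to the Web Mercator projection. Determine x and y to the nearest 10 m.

Unproject from UTM 21S (λ₀ = -57°) → φ = -36.50000016°, λ = -59.79429962°.
Web Mercator (R = 6378137 m): x = -6656270.987 m, y = -4369640.533 m.

x -6656270 m, y -4369640 m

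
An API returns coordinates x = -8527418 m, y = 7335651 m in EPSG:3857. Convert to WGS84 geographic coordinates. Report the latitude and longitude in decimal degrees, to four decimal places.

lat 54.8647°, lon -76.6031°

R = 6378137 m. λ = x/R = -76.60309923°.
φ = 2·arctan(exp(y/R)) − 90° = 2·arctan(3.15859) − 90° = 54.86469846°.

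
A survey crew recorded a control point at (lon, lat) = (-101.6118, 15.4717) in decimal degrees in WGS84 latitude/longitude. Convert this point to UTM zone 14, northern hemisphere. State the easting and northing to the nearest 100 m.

Zone 14 central meridian λ₀ = 6×14 − 183 = -99°; Δλ = -2.6118°.
Transverse Mercator on WGS84 with k₀ = 0.9996 gives E = 219753.176 m, N = 1712203.984 m.

E 219800 m, N 1712200 m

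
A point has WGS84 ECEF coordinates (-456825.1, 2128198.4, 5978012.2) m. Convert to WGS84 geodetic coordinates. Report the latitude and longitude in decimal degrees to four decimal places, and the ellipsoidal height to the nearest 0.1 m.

lat 70.1161°, lon 102.1149°, h 2716.5 m

λ = atan2(Y, X) = 102.11489951°; p = √(X²+Y²) = 2176675.8 m.
Bowring's method on WGS84 (a = 6378137 m, b = 6356752.314 m) gives φ = 70.11609968°, h = 2716.493 m.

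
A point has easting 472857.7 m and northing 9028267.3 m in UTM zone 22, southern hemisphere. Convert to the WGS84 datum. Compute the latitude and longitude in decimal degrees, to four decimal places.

lat -8.7908°, lon -51.2468°

Zone 22S: λ₀ = -51°, k₀ = 0.9996, false easting 500000 m, false northing 10000000 m.
Meridian distance M = (N − FN)/k₀ = -972121.5 m.
Inverse transverse Mercator on WGS84 gives φ = -8.79080025°, λ = -51.24680038°.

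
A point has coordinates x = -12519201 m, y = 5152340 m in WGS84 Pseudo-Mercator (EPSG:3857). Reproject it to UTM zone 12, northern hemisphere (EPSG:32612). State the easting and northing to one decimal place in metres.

Web Mercator inverse (R = 6378137 m) → φ = 41.94229881°, λ = -112.46189603°.
UTM 12N forward: E = 378818.506 m, N = 4644403.175 m.

E 378818.5 m, N 4644403.2 m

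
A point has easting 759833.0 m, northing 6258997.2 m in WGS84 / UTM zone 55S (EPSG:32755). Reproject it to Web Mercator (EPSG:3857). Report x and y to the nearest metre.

x 16676317 m, y -3998938 m

Unproject from UTM 55S (λ₀ = 147°) → φ = -33.77729988°, λ = 149.80590014°.
Web Mercator (R = 6378137 m): x = 16676316.521 m, y = -3998937.896 m.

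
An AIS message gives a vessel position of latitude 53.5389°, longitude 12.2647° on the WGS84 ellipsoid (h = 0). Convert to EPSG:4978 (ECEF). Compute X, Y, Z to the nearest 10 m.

X 3711920 m, Y 806930 m, Z 5106410 m

WGS84: a = 6378137 m, e² = 0.006694380; N(φ) = a/√(1−e²sin²φ) = 6391991.184 m.
X = (N+h)·cosφ·cosλ = 3711915.494 m; Y = (N+h)·cosφ·sinλ = 806933.149 m; Z = (N(1−e²)+h)·sinφ = 5106411.511 m.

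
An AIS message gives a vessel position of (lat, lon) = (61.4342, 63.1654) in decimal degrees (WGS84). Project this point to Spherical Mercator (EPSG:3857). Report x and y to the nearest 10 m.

Web Mercator is spherical with R = a = 6378137 m.
x = R·λ = 6378137 × 1.102444203 = 7031540.164 m.
y = R·ln tan(π/4 + φ/2) = 6378137 × 1.368144135 = 8726210.732 m.

x 7031540 m, y 8726210 m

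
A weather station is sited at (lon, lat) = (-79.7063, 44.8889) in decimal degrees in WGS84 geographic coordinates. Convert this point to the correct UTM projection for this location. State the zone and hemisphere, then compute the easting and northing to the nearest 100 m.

Longitude -79.7063° lies in the 6° band [-84°, -78°), giving zone 17; latitude is north of the equator, so 17N.
Zone 17 central meridian λ₀ = 6×17 − 183 = -81°; Δλ = +1.2937°.
Transverse Mercator on WGS84 with k₀ = 0.9996 gives E = 602160.253 m, N = 4971422.751 m.

Zone 17N: E 602200 m, N 4971400 m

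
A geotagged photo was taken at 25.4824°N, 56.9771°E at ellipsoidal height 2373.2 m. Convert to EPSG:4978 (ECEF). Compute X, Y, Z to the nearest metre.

X 3140887 m, Y 4832313 m, Z 2728432 m

WGS84: a = 6378137 m, e² = 0.006694380; N(φ) = a/√(1−e²sin²φ) = 6382092.370 m.
X = (N+h)·cosφ·cosλ = 3140887.201 m; Y = (N+h)·cosφ·sinλ = 4832312.740 m; Z = (N(1−e²)+h)·sinφ = 2728431.650 m.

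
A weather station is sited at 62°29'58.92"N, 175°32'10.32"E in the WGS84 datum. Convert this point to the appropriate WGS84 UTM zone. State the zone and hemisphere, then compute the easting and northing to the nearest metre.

Longitude 175.5362° lies in the 6° band [174°, 180°), giving zone 60; latitude is north of the equator, so 60N.
Zone 60 central meridian λ₀ = 6×60 − 183 = 177°; Δλ = -1.4638°.
Transverse Mercator on WGS84 with k₀ = 0.9996 gives E = 424593.493 m, N = 6930703.724 m.

Zone 60N: E 424593 m, N 6930704 m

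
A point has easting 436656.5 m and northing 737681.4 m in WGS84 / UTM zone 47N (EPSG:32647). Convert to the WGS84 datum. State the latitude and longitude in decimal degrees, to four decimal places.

lat 6.6734°, lon 98.4269°

Zone 47N: λ₀ = 99°, k₀ = 0.9996, false easting 500000 m.
Meridian distance M = (N − FN)/k₀ = 737976.6 m.
Inverse transverse Mercator on WGS84 gives φ = 6.67339973°, λ = 98.42690007°.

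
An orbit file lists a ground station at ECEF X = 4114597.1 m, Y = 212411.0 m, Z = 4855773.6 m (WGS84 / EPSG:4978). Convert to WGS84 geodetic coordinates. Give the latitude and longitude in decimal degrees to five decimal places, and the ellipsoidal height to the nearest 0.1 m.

lat 49.87540°, lon 2.95520°, h 2490.7 m

λ = atan2(Y, X) = 2.95520059°; p = √(X²+Y²) = 4120076.2 m.
Bowring's method on WGS84 (a = 6378137 m, b = 6356752.314 m) gives φ = 49.87539962°, h = 2490.718 m.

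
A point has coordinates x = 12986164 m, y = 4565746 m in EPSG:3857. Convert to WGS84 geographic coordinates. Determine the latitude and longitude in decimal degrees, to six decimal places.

R = 6378137 m. λ = x/R = 116.65669603°.
φ = 2·arctan(exp(y/R)) − 90° = 2·arctan(2.04591) − 90° = 37.90309914°.

lat 37.903099°, lon 116.656696°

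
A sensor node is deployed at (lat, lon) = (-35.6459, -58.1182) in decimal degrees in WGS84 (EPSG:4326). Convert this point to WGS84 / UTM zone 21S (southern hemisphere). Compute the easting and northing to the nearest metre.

E 398769 m, N 6054750 m

Zone 21 central meridian λ₀ = 6×21 − 183 = -57°; Δλ = -1.1182°.
Transverse Mercator on WGS84 with k₀ = 0.9996 gives E = 398768.608 m, N = 6054749.528 m.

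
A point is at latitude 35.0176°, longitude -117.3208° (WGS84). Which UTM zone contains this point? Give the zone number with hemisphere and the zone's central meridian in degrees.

Zone 11N, central meridian -117°

UTM zone = ⌊(λ + 180)/6⌋ + 1; -117.3208° ∈ [-120°, -114°) → zone 11.
Hemisphere: N (φ ≥ 0).
Central meridian λ₀ = 6×11 − 183 = -117°.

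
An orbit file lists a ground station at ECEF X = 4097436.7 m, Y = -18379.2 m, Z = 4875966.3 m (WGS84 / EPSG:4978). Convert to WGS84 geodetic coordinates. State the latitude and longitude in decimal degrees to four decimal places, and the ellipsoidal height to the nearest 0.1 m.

lat 50.1476°, lon -0.2570°, h 3439.4 m

λ = atan2(Y, X) = -0.25700056°; p = √(X²+Y²) = 4097477.9 m.
Bowring's method on WGS84 (a = 6378137 m, b = 6356752.314 m) gives φ = 50.14759989°, h = 3439.425 m.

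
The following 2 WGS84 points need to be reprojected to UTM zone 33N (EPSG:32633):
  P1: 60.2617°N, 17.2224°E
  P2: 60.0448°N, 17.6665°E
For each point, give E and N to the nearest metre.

UTM zone 33N: λ₀ = 15°, k₀ = 0.9996.
P1 (60.2617°, 17.2224°) → (622964.333, 6682627.799) m.
P2 (60.0448°, 17.6665°) → (648503.180, 6659395.289) m.

P1: E 622964 m, N 6682628 m; P2: E 648503 m, N 6659395 m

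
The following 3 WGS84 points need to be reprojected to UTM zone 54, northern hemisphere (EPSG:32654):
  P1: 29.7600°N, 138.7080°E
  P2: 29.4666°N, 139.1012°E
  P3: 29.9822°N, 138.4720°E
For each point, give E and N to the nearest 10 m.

UTM zone 54N: λ₀ = 141°, k₀ = 0.9996.
P1 (29.7600°, 138.7080°) → (278381.726, 3294392.883) m.
P2 (29.4666°, 139.1012°) → (315876.184, 3261183.865) m.
P3 (29.9822°, 138.4720°) → (256096.849, 3319502.995) m.

P1: E 278380 m, N 3294390 m; P2: E 315880 m, N 3261180 m; P3: E 256100 m, N 3319500 m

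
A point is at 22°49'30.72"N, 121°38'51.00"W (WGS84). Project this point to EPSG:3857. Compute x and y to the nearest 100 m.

x -13541700 m, y 2610900 m

Web Mercator is spherical with R = a = 6378137 m.
x = R·λ = 6378137 × -2.123149402 = -13541737.756 m.
y = R·ln tan(π/4 + φ/2) = 6378137 × 0.409350438 = 2610893.178 m.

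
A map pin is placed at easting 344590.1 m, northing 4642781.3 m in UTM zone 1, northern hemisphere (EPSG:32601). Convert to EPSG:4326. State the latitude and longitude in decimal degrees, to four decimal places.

Zone 1N: λ₀ = -177°, k₀ = 0.9996, false easting 500000 m.
Meridian distance M = (N − FN)/k₀ = 4644639.2 m.
Inverse transverse Mercator on WGS84 gives φ = 41.92170035°, λ = -178.87419942°.

lat 41.9217°, lon -178.8742°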